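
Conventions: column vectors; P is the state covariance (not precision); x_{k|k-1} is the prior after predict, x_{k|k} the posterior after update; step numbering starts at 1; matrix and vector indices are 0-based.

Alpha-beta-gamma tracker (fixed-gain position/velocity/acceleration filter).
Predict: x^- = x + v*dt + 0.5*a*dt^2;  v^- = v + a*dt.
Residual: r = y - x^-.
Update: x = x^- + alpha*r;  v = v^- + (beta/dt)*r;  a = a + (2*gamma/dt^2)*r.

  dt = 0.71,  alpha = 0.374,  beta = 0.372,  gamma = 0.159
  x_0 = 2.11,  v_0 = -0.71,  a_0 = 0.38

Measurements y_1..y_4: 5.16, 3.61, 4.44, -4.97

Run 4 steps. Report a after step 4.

step 1: x_pred=1.7017  r=3.4583  x^+=2.9951  v^+=1.3718  a^+=2.5616
step 2: x_pred=4.6147  r=-1.0047  x^+=4.2389  v^+=2.6641  a^+=1.9278
step 3: x_pred=6.6164  r=-2.1764  x^+=5.8024  v^+=2.8926  a^+=0.5549
step 4: x_pred=7.9960  r=-12.9660  x^+=3.1467  v^+=-3.5069  a^+=-7.6244

a_post = -7.6244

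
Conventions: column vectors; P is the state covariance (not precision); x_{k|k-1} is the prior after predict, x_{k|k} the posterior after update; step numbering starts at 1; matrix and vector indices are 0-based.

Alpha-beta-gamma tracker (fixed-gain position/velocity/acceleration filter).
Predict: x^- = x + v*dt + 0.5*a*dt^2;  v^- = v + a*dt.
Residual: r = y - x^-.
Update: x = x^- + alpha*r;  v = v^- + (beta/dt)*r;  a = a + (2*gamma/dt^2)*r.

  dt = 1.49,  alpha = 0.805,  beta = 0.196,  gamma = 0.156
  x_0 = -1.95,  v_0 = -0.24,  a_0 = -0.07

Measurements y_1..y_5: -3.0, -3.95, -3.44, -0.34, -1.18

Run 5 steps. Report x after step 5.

step 1: x_pred=-2.3853  r=-0.6147  x^+=-2.8801  v^+=-0.4252  a^+=-0.1564
step 2: x_pred=-3.6872  r=-0.2628  x^+=-3.8988  v^+=-0.6927  a^+=-0.1933
step 3: x_pred=-5.1455  r=1.7055  x^+=-3.7726  v^+=-0.7564  a^+=0.0464
step 4: x_pred=-4.8482  r=4.5082  x^+=-1.2191  v^+=-0.0943  a^+=0.6799
step 5: x_pred=-0.6049  r=-0.5751  x^+=-1.0679  v^+=0.8431  a^+=0.5991

x_post = -1.0679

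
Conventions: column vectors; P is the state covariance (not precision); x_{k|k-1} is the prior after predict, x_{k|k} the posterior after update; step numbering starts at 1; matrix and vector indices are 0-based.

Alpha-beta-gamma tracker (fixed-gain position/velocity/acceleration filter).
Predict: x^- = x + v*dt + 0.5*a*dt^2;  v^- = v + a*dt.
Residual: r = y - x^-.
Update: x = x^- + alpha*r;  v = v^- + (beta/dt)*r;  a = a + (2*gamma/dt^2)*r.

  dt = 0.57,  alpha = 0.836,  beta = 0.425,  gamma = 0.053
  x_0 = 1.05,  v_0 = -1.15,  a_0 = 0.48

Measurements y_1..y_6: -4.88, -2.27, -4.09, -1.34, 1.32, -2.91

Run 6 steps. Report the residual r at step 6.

step 1: x_pred=0.4725  r=-5.3525  x^+=-4.0022  v^+=-4.8673  a^+=-1.2663
step 2: x_pred=-6.9822  r=4.7122  x^+=-3.0428  v^+=-2.0755  a^+=0.2711
step 3: x_pred=-4.1818  r=0.0918  x^+=-4.1051  v^+=-1.8525  a^+=0.3011
step 4: x_pred=-5.1121  r=3.7721  x^+=-1.9586  v^+=1.1316  a^+=1.5317
step 5: x_pred=-1.0648  r=2.3848  x^+=0.9289  v^+=3.7828  a^+=2.3098
step 6: x_pred=3.4603  r=-6.3703  x^+=-1.8653  v^+=0.3496  a^+=0.2314

resid = -6.3703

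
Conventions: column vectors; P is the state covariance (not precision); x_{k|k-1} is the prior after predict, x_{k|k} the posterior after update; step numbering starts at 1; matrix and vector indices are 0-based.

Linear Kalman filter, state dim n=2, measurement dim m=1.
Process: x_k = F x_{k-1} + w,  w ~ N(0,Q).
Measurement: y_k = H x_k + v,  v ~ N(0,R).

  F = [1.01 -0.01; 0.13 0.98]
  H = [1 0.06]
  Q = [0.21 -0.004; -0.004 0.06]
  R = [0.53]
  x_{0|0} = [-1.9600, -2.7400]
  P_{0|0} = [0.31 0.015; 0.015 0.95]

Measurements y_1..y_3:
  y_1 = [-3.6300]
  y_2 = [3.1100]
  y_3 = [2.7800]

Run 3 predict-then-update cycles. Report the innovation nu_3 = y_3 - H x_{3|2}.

innov = [2.7727]

step 1: x^-=[-1.9522, -2.9400]  P^-=[0.5260 0.0422; 0.0422 0.9814]  S=[1.0646]  K=[0.4965; 0.0950]  nu=[-1.5014]  x^+=[-2.6976, -3.0826]  P^+=[0.2636 -0.0080; -0.0080 0.9718]
step 2: x^-=[-2.6938, -3.3716]  P^-=[0.4792 0.0132; 0.0132 0.9958]  S=[1.0143]  K=[0.4732; 0.0719]  nu=[6.0061]  x^+=[0.1482, -2.9397]  P^+=[0.2521 -0.0213; -0.0213 0.9905]
step 3: x^-=[0.1790, -2.8616]  P^-=[0.4677 -0.0017; -0.0017 1.0101]  S=[1.0011]  K=[0.4670; 0.0589]  nu=[2.7727]  x^+=[1.4740, -2.6984]  P^+=[0.2493 -0.0292; -0.0292 1.0067]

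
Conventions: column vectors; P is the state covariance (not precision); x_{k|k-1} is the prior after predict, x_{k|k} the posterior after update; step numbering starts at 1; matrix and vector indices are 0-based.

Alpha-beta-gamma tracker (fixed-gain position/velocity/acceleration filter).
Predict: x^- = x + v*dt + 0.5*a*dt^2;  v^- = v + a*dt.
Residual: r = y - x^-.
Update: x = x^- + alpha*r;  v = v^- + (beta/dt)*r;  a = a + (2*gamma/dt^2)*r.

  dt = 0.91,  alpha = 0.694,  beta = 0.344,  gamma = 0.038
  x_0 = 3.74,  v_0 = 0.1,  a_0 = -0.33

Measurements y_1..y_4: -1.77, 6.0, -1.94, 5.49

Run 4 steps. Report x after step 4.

step 1: x_pred=3.6944  r=-5.4644  x^+=-0.0979  v^+=-2.2659  a^+=-0.8315
step 2: x_pred=-2.5042  r=8.5042  x^+=3.3977  v^+=0.1922  a^+=-0.0510
step 3: x_pred=3.5515  r=-5.4915  x^+=-0.2596  v^+=-1.9302  a^+=-0.5550
step 4: x_pred=-2.2459  r=7.7359  x^+=3.1228  v^+=0.4891  a^+=0.1550

x_post = 3.1228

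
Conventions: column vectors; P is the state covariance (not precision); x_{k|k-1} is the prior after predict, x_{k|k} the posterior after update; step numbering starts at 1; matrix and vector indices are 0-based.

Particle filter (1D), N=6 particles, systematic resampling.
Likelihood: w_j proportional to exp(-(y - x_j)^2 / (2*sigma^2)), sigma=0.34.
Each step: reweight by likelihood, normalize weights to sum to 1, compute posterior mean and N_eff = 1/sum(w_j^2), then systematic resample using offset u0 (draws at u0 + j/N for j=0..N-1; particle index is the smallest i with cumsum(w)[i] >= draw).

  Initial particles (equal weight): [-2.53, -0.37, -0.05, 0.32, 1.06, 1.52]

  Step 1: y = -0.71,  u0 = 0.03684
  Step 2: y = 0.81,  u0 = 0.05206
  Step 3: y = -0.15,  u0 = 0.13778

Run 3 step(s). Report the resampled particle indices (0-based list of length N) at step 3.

step 1: w=[0.0000, 0.7891, 0.1977, 0.0132, 0.0000, 0.0000]  mean=-0.2976  Neff=1.5108  idx=[1, 1, 1, 1, 1, 2]
step 2: w=[0.0458, 0.0458, 0.0458, 0.0458, 0.0458, 0.7710]  mean=-0.1233  Neff=1.6530  idx=[1, 4, 5, 5, 5, 5]
step 3: w=[0.1487, 0.1487, 0.1756, 0.1756, 0.1756, 0.1756]  mean=-0.1452  Neff=5.9655  idx=[0, 2, 2, 3, 4, 5]

resampled_idx = [0, 2, 2, 3, 4, 5]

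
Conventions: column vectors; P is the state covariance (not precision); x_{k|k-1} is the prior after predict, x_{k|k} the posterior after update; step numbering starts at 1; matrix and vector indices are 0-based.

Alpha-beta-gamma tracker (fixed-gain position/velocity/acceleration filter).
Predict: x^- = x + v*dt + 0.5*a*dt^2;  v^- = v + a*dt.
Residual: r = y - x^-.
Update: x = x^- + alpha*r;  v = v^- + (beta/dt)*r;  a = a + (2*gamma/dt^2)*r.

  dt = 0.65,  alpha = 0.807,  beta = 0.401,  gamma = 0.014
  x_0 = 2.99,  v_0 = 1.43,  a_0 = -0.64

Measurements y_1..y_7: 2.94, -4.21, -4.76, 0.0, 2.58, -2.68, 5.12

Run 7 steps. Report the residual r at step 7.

resid = 7.8596

step 1: x_pred=3.7843  r=-0.8443  x^+=3.1029  v^+=0.4931  a^+=-0.6960
step 2: x_pred=3.2765  r=-7.4865  x^+=-2.7651  v^+=-4.5778  a^+=-1.1921
step 3: x_pred=-5.9925  r=1.2325  x^+=-4.9979  v^+=-4.5923  a^+=-1.1104
step 4: x_pred=-8.2174  r=8.2174  x^+=-1.5860  v^+=-0.2445  a^+=-0.5658
step 5: x_pred=-1.8645  r=4.4445  x^+=1.7222  v^+=2.1296  a^+=-0.2713
step 6: x_pred=3.0491  r=-5.7291  x^+=-1.5743  v^+=-1.5812  a^+=-0.6510
step 7: x_pred=-2.7396  r=7.8596  x^+=3.6031  v^+=2.8444  a^+=-0.1301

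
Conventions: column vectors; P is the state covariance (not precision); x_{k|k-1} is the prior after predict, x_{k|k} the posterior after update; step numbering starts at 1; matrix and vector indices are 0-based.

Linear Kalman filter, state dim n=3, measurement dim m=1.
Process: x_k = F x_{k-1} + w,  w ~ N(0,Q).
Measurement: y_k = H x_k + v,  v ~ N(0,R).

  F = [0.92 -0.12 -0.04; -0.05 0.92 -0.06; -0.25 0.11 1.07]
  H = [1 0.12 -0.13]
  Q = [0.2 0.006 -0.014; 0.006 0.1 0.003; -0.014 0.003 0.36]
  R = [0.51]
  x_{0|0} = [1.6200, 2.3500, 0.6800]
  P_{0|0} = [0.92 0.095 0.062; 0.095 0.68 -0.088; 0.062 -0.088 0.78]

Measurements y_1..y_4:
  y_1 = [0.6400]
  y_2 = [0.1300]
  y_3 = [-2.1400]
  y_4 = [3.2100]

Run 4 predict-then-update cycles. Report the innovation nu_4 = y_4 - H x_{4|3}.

innov = [4.5795]

step 1: x^-=[1.1812, 2.0402, 0.5811]  P^-=[0.9633 -0.0292 -0.1822; -0.0292 0.6820 -0.0776; -0.1822 -0.0776 1.2596]  S=[1.5472]  K=[0.6357; 0.0405; -0.2296]  nu=[-0.7105]  x^+=[0.7296, 2.0114, 0.7442]  P^+=[0.3382 -0.0691 0.0436; -0.0691 0.6795 -0.0632; 0.0436 -0.0632 1.1781]
step 2: x^-=[0.4001, 1.7694, 0.8352]  P^-=[0.5093 -0.1411 -0.1084; -0.1411 0.6938 -0.0468; -0.1084 -0.0468 1.7037]  S=[1.0539]  K=[0.4806; -0.0491; -0.3184]  nu=[-0.3738]  x^+=[0.2204, 1.7877, 0.9542]  P^+=[0.2659 -0.1162 0.0528; -0.1162 0.6912 -0.0633; 0.0528 -0.0633 1.5969]
step 3: x^-=[-0.0499, 1.5764, 1.1625]  P^-=[0.4587 -0.1787 -0.1070; -0.1787 0.7095 -0.0628; -0.1070 -0.0628 2.1765]  S=[1.0026]  K=[0.4500; -0.0852; -0.3964]  nu=[-2.1281]  x^+=[-1.0076, 1.7577, 2.0061]  P^+=[0.2557 -0.1403 0.0719; -0.1403 0.7022 -0.0967; 0.0719 -0.0967 2.0190]
step 4: x^-=[-1.2182, 1.5471, 2.5918]  P^-=[0.4545 -0.1990 -0.1026; -0.1990 0.7263 -0.1166; -0.1026 -0.1166 2.6425]  S=[1.0022]  K=[0.4430; -0.0965; -0.4591]  nu=[4.5795]  x^+=[0.8105, 1.1054, 0.4895]  P^+=[0.2578 -0.1562 0.1013; -0.1562 0.7169 -0.1610; 0.1013 -0.1610 2.4313]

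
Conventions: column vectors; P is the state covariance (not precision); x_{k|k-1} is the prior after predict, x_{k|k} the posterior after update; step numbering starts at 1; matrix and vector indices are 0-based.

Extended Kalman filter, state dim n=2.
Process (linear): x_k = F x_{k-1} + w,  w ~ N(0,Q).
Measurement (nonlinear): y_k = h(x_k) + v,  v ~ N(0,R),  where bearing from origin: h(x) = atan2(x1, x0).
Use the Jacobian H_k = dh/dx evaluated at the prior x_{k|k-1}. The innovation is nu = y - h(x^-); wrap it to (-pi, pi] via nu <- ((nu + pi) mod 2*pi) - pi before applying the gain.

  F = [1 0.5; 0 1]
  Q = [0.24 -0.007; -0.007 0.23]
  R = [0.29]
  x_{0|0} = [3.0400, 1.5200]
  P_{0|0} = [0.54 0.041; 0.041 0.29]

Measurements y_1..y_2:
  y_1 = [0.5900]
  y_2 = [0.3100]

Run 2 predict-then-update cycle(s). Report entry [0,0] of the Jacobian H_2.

step 1: x^-=[3.8000, 1.5200]  P^-=[0.8935 0.1790; 0.1790 0.5200]  H_jac=[-0.0907 0.2269]  S=[0.3167]  K=[-0.1278; 0.3211]  nu=[0.2095]  x^+=[3.7732, 1.5873]  P^+=[0.8883 0.1920; 0.1920 0.4873]
step 2: x^-=[4.5669, 1.5873]  P^-=[1.4422 0.4287; 0.4287 0.7173]  H_jac=[-0.0679 0.1954]  S=[0.3127]  K=[-0.0454; 0.3551]  nu=[-0.0245]  x^+=[4.5680, 1.5786]  P^+=[1.4415 0.4337; 0.4337 0.6779]

H_jac[0,0] = -0.0679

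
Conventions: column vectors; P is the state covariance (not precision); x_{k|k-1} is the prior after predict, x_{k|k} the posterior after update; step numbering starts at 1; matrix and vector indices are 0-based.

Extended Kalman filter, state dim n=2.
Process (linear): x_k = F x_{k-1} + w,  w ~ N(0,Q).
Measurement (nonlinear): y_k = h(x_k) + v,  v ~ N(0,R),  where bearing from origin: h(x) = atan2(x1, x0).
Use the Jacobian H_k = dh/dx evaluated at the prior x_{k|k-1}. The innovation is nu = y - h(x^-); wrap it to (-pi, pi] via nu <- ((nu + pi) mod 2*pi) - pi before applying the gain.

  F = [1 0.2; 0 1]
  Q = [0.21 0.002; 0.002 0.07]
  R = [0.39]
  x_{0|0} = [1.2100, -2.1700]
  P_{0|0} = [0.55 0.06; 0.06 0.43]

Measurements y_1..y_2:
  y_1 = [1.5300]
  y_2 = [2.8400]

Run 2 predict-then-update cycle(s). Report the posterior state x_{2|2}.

step 1: x^-=[0.7760, -2.1700]  P^-=[0.8012 0.1480; 0.1480 0.5000]  H_jac=[0.4086 0.1461]  S=[0.5521]  K=[0.6321; 0.2419]  nu=[2.7574]  x^+=[2.5189, -1.5031]  P^+=[0.5806 0.0636; 0.0636 0.4677]
step 2: x^-=[2.2183, -1.5031]  P^-=[0.8348 0.1591; 0.1591 0.5377]  H_jac=[0.2093 0.3089]  S=[0.4985]  K=[0.4492; 0.4001]  nu=[-2.8476]  x^+=[0.9392, -2.6424]  P^+=[0.7342 0.0696; 0.0696 0.4579]

x_post = [0.9392, -2.6424]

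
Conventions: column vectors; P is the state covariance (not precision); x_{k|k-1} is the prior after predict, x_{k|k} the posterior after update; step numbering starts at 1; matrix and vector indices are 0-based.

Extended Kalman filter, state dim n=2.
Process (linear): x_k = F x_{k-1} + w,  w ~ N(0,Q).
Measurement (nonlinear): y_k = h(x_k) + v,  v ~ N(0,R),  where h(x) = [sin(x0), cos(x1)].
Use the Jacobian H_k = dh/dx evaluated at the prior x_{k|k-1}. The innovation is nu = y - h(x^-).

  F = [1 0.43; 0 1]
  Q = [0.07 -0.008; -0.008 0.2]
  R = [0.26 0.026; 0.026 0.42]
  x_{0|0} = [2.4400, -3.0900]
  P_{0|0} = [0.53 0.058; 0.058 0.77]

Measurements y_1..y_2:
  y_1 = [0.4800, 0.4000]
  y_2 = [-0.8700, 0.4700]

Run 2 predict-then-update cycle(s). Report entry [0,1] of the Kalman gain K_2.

step 1: x^-=[1.1113, -3.0900]  P^-=[0.7923 0.3811; 0.3811 0.9700]  H_jac=[0.4435 0.0000; 0.0000 0.0516]  S=[0.4158 0.0347; 0.0347 0.4226]  K=[0.8469 -0.0231; 0.3993 0.0856]  nu=[-0.4163, 1.3987]  x^+=[0.7265, -3.1365]  P^+=[0.4951 0.2391; 0.2391 0.8982]
step 2: x^-=[-0.6222, -3.1365]  P^-=[0.9369 0.6174; 0.6174 1.0982]  H_jac=[0.8126 0.0000; 0.0000 0.0051]  S=[0.8786 0.0285; 0.0285 0.4200]  K=[0.8681 -0.0516; 0.5718 -0.0256]  nu=[-0.2872, 1.4700]  x^+=[-0.9473, -3.3384]  P^+=[0.2761 0.1821; 0.1821 0.8115]

K[0,1] = -0.0516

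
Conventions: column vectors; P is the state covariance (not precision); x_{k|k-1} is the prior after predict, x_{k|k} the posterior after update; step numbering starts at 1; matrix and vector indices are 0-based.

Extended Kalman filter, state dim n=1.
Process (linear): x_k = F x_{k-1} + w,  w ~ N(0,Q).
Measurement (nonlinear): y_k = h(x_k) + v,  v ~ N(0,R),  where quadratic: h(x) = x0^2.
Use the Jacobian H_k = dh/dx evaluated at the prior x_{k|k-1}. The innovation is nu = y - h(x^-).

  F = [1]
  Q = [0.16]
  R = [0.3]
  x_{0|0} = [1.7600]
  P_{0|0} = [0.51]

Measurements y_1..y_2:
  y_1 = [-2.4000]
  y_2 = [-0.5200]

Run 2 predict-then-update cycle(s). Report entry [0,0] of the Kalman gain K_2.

K[0,0] = 0.2672

step 1: x^-=[1.7600]  P^-=[0.6700]  H_jac=[3.5200]  S=[8.6016]  K=[0.2742]  nu=[-5.4976]  x^+=[0.2527]  P^+=[0.0234]
step 2: x^-=[0.2527]  P^-=[0.1834]  H_jac=[0.5053]  S=[0.3468]  K=[0.2672]  nu=[-0.5838]  x^+=[0.0967]  P^+=[0.1586]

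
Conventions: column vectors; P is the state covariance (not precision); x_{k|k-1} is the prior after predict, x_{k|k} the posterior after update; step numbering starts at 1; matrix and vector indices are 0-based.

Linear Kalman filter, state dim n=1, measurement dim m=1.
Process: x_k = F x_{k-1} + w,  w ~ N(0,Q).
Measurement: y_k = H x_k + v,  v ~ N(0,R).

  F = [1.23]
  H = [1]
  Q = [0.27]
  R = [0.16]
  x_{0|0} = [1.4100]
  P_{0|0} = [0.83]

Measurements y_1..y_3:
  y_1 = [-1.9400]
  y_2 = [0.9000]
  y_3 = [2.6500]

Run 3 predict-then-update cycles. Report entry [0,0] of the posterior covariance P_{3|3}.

step 1: x^-=[1.7343]  P^-=[1.5257]  S=[1.6857]  K=[0.9051]  nu=[-3.6743]  x^+=[-1.5913]  P^+=[0.1448]
step 2: x^-=[-1.9572]  P^-=[0.4891]  S=[0.6491]  K=[0.7535]  nu=[2.8572]  x^+=[0.1957]  P^+=[0.1206]
step 3: x^-=[0.2407]  P^-=[0.4524]  S=[0.6124]  K=[0.7387]  nu=[2.4093]  x^+=[2.0205]  P^+=[0.1182]

P_post[0,0] = 0.1182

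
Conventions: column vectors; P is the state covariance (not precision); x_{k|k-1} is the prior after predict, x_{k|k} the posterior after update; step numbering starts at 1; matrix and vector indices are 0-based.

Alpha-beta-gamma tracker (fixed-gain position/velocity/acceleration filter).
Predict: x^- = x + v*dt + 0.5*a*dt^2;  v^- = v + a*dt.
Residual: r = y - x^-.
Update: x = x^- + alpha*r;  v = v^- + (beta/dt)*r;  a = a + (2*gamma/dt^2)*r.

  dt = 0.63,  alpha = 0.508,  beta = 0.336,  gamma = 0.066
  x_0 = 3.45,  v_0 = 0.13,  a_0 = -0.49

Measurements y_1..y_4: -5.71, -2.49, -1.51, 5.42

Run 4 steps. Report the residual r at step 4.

step 1: x_pred=3.4347  r=-9.1447  x^+=-1.2108  v^+=-5.0559  a^+=-3.5313
step 2: x_pred=-5.0968  r=2.6068  x^+=-3.7725  v^+=-5.8903  a^+=-2.6643
step 3: x_pred=-8.0122  r=6.5022  x^+=-4.7091  v^+=-4.1010  a^+=-0.5019
step 4: x_pred=-7.3923  r=12.8123  x^+=-0.8836  v^+=2.4160  a^+=3.7592

resid = 12.8123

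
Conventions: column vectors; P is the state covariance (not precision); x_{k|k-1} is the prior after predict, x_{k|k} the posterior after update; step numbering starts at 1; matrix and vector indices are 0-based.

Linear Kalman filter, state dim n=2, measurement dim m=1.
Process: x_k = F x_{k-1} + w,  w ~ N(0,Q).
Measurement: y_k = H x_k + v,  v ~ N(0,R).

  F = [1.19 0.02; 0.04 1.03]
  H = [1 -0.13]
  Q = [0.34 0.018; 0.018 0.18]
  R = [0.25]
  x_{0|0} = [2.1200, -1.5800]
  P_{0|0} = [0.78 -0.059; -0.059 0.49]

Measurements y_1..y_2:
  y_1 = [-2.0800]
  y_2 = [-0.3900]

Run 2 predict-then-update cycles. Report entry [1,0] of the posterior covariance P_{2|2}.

step 1: x^-=[2.4912, -1.5426]  P^-=[1.4419 -0.0071; -0.0071 0.6962]  S=[1.7056]  K=[0.8460; -0.0573]  nu=[-4.7717]  x^+=[-1.5456, -1.2694]  P^+=[0.2213 0.0755; 0.0755 0.6906]
step 2: x^-=[-1.8646, -1.3693]  P^-=[0.6573 0.1353; 0.1353 0.9193]  S=[0.8876]  K=[0.7207; 0.0178]  nu=[1.2966]  x^+=[-0.9302, -1.3462]  P^+=[0.1963 0.1239; 0.1239 0.9190]

P_post[1,0] = 0.1239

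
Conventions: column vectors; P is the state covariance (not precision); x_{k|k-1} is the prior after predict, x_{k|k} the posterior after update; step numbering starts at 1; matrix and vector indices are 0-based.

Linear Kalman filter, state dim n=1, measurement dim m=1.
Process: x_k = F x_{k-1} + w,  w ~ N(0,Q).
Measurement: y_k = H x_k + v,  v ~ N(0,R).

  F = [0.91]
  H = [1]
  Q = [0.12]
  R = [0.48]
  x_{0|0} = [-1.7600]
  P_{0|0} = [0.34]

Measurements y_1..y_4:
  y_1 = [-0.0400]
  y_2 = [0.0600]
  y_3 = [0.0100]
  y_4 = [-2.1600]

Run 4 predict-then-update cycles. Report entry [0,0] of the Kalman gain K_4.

step 1: x^-=[-1.6016]  P^-=[0.4016]  S=[0.8816]  K=[0.4555]  nu=[1.5616]  x^+=[-0.8903]  P^+=[0.2186]
step 2: x^-=[-0.8102]  P^-=[0.3011]  S=[0.7811]  K=[0.3854]  nu=[0.8702]  x^+=[-0.4748]  P^+=[0.1850]
step 3: x^-=[-0.4320]  P^-=[0.2732]  S=[0.7532]  K=[0.3627]  nu=[0.4420]  x^+=[-0.2717]  P^+=[0.1741]
step 4: x^-=[-0.2472]  P^-=[0.2642]  S=[0.7442]  K=[0.3550]  nu=[-1.9128]  x^+=[-0.9263]  P^+=[0.1704]

K[0,0] = 0.3550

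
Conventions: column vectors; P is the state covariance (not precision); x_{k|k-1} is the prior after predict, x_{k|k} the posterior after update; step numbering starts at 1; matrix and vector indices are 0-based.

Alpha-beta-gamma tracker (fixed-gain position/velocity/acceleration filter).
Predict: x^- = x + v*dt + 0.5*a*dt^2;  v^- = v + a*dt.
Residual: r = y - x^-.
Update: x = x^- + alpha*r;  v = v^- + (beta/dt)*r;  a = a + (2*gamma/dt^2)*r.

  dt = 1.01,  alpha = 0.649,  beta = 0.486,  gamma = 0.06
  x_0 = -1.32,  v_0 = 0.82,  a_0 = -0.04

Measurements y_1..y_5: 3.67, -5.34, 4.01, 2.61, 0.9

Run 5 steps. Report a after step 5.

a_post = -0.2135

step 1: x_pred=-0.5122  r=4.1822  x^+=2.2020  v^+=2.7920  a^+=0.4520
step 2: x_pred=5.2525  r=-10.5925  x^+=-1.6220  v^+=-1.8485  a^+=-0.7941
step 3: x_pred=-3.8940  r=7.9040  x^+=1.2357  v^+=1.1528  a^+=0.1357
step 4: x_pred=2.4693  r=0.1407  x^+=2.5606  v^+=1.3576  a^+=0.1523
step 5: x_pred=4.0094  r=-3.1094  x^+=1.9914  v^+=0.0152  a^+=-0.2135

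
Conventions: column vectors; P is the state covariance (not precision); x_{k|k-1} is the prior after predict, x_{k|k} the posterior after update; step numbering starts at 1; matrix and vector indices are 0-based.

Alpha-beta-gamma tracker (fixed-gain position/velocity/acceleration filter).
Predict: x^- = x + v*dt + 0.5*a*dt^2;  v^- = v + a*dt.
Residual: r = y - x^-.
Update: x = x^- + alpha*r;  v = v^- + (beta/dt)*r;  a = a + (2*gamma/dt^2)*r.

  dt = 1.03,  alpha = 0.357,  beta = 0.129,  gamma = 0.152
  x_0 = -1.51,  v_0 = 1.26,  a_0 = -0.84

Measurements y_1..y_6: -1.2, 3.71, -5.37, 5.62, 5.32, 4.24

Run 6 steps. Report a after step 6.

step 1: x_pred=-0.6578  r=-0.5422  x^+=-0.8514  v^+=0.3269  a^+=-0.9954
step 2: x_pred=-1.0426  r=4.7526  x^+=0.6540  v^+=-0.1031  a^+=0.3665
step 3: x_pred=0.7423  r=-6.1123  x^+=-1.4398  v^+=-0.4911  a^+=-1.3850
step 4: x_pred=-2.6803  r=8.3003  x^+=0.2829  v^+=-0.8781  a^+=0.9935
step 5: x_pred=-0.0946  r=5.4146  x^+=1.8384  v^+=0.8233  a^+=2.5450
step 6: x_pred=4.0365  r=0.2035  x^+=4.1091  v^+=3.4702  a^+=2.6033

a_post = 2.6033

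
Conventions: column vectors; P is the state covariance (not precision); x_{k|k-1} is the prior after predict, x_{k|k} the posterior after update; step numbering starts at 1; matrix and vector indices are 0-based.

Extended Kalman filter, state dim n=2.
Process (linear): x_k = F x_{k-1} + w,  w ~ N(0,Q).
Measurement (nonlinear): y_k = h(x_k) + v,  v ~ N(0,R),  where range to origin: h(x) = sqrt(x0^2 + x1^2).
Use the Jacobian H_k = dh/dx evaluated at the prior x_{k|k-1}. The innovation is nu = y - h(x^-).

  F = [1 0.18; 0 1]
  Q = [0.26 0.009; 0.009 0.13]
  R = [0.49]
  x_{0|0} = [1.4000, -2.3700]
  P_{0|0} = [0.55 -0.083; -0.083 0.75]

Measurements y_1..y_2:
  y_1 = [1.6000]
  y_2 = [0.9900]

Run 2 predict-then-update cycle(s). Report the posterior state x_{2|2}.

step 1: x^-=[0.9734, -2.3700]  P^-=[0.8044 0.0610; 0.0610 0.8800]  H_jac=[0.3799 -0.9250]  S=[1.3162]  K=[0.1893; -0.6008]  nu=[-0.9621]  x^+=[0.7913, -1.7919]  P^+=[0.7572 0.2107; 0.2107 0.4048]
step 2: x^-=[0.4687, -1.7919]  P^-=[1.1062 0.2926; 0.2926 0.5348]  H_jac=[0.2531 -0.9675]  S=[0.9182]  K=[-0.0034; -0.4829]  nu=[-0.8622]  x^+=[0.4717, -1.3756]  P^+=[1.1062 0.2911; 0.2911 0.3207]

x_post = [0.4717, -1.3756]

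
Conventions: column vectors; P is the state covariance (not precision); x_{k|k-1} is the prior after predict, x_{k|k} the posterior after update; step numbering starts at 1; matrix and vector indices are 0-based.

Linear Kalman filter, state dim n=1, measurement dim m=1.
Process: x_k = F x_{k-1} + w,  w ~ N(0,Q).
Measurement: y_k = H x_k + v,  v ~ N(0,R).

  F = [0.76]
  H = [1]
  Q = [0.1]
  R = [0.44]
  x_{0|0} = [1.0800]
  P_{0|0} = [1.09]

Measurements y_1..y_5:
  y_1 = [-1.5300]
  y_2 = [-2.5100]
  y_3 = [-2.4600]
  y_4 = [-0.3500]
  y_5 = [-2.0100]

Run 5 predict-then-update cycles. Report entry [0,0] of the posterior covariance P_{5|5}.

P_post[0,0] = 0.1242

step 1: x^-=[0.8208]  P^-=[0.7296]  S=[1.1696]  K=[0.6238]  nu=[-2.3508]  x^+=[-0.6456]  P^+=[0.2745]
step 2: x^-=[-0.4907]  P^-=[0.2585]  S=[0.6985]  K=[0.3701]  nu=[-2.0193]  x^+=[-1.2380]  P^+=[0.1628]
step 3: x^-=[-0.9409]  P^-=[0.1941]  S=[0.6341]  K=[0.3061]  nu=[-1.5191]  x^+=[-1.4058]  P^+=[0.1347]
step 4: x^-=[-1.0684]  P^-=[0.1778]  S=[0.6178]  K=[0.2878]  nu=[0.7184]  x^+=[-0.8617]  P^+=[0.1266]
step 5: x^-=[-0.6549]  P^-=[0.1731]  S=[0.6131]  K=[0.2824]  nu=[-1.3551]  x^+=[-1.0375]  P^+=[0.1242]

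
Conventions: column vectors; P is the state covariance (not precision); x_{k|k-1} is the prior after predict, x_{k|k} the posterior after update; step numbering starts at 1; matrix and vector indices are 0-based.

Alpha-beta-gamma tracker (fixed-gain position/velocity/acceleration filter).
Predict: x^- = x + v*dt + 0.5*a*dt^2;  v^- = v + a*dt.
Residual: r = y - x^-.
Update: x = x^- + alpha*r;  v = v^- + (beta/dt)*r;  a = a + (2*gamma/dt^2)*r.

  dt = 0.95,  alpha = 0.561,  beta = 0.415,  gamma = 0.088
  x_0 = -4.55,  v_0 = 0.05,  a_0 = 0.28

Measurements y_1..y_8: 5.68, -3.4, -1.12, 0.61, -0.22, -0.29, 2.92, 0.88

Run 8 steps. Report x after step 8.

step 1: x_pred=-4.3761  r=10.0561  x^+=1.2654  v^+=4.7089  a^+=2.2411
step 2: x_pred=6.7501  r=-10.1501  x^+=1.0559  v^+=2.4040  a^+=0.2617
step 3: x_pred=3.4578  r=-4.5778  x^+=0.8896  v^+=0.6528  a^+=-0.6311
step 4: x_pred=1.2250  r=-0.6150  x^+=0.8800  v^+=-0.2154  a^+=-0.7510
step 5: x_pred=0.3365  r=-0.5565  x^+=0.0243  v^+=-1.1719  a^+=-0.8595
step 6: x_pred=-1.4769  r=1.1869  x^+=-0.8110  v^+=-1.4700  a^+=-0.6281
step 7: x_pred=-2.4910  r=5.4110  x^+=0.5446  v^+=0.2971  a^+=0.4271
step 8: x_pred=1.0196  r=-0.1396  x^+=0.9413  v^+=0.6419  a^+=0.3999

x_post = 0.9413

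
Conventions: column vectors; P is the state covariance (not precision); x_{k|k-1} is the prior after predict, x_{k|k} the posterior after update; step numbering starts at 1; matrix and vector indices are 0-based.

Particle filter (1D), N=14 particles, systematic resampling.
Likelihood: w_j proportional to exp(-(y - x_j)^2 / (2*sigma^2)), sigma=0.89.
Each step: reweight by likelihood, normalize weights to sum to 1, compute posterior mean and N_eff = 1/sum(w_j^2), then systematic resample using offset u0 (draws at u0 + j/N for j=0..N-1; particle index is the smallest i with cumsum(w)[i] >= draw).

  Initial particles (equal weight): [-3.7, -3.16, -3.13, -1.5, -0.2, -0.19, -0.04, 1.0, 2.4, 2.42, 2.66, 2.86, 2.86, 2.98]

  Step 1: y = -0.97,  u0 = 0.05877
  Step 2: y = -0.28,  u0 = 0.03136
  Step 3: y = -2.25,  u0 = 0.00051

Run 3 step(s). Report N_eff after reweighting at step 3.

step 1: w=[0.0030, 0.0162, 0.0176, 0.2807, 0.2305, 0.2282, 0.1941, 0.0289, 0.0003, 0.0002, 0.0001, 0.0000, 0.0000, 0.0000]  mean=-0.6053  Neff=4.4823  idx=[3, 3, 3, 3, 4, 4, 4, 5, 5, 5, 5, 6, 6, 7]
step 2: w=[0.0361, 0.0361, 0.0361, 0.0361, 0.0921, 0.0921, 0.0921, 0.0920, 0.0920, 0.0920, 0.0920, 0.0892, 0.0892, 0.0329]  mean=-0.3163  Neff=12.2701  idx=[0, 2, 4, 5, 5, 6, 7, 8, 8, 9, 10, 11, 12, 12]
step 3: w=[0.3239, 0.3239, 0.0325, 0.0325, 0.0325, 0.0325, 0.0317, 0.0317, 0.0317, 0.0317, 0.0317, 0.0212, 0.0212, 0.0212]  mean=-1.0303  Neff=4.5372  idx=[0, 0, 0, 0, 0, 1, 1, 1, 1, 1, 4, 6, 8, 10]

N_eff = 4.5372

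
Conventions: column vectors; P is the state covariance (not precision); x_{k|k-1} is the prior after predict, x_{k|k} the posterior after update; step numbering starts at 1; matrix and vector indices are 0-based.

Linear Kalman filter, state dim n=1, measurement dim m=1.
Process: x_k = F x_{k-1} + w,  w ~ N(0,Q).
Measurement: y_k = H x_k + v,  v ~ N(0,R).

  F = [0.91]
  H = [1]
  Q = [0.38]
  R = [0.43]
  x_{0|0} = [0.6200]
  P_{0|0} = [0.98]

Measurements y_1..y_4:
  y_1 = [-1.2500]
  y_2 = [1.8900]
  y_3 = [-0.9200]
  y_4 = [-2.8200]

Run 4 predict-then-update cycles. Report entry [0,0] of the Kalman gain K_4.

step 1: x^-=[0.5642]  P^-=[1.1915]  S=[1.6215]  K=[0.7348]  nu=[-1.8142]  x^+=[-0.7689]  P^+=[0.3160]
step 2: x^-=[-0.6997]  P^-=[0.6417]  S=[1.0717]  K=[0.5988]  nu=[2.5897]  x^+=[0.8509]  P^+=[0.2575]
step 3: x^-=[0.7743]  P^-=[0.5932]  S=[1.0232]  K=[0.5798]  nu=[-1.6943]  x^+=[-0.2080]  P^+=[0.2493]
step 4: x^-=[-0.1893]  P^-=[0.5864]  S=[1.0164]  K=[0.5770]  nu=[-2.6307]  x^+=[-1.7071]  P^+=[0.2481]

K[0,0] = 0.5770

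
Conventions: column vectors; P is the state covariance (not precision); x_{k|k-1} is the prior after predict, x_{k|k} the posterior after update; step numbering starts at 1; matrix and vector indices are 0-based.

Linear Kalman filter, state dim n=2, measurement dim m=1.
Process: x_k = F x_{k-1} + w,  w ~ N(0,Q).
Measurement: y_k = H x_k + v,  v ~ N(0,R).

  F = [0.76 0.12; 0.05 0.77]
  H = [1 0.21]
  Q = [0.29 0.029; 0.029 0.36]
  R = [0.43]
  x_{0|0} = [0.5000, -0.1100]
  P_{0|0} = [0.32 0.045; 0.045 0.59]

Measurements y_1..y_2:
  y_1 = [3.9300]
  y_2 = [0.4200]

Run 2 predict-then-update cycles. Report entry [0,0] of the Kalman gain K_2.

K[0,0] = 0.4802

step 1: x^-=[0.3668, -0.0597]  P^-=[0.4915 0.1223; 0.1223 0.7141]  S=[1.0044]  K=[0.5150; 0.2710]  nu=[3.5757]  x^+=[2.2082, 0.9095]  P^+=[0.2252 -0.0179; -0.0179 0.6403]
step 2: x^-=[1.7873, 0.8107]  P^-=[0.4260 0.0861; 0.0861 0.7388]  S=[0.9248]  K=[0.4802; 0.2609]  nu=[-1.5376]  x^+=[1.0489, 0.4096]  P^+=[0.2127 -0.0297; -0.0297 0.6759]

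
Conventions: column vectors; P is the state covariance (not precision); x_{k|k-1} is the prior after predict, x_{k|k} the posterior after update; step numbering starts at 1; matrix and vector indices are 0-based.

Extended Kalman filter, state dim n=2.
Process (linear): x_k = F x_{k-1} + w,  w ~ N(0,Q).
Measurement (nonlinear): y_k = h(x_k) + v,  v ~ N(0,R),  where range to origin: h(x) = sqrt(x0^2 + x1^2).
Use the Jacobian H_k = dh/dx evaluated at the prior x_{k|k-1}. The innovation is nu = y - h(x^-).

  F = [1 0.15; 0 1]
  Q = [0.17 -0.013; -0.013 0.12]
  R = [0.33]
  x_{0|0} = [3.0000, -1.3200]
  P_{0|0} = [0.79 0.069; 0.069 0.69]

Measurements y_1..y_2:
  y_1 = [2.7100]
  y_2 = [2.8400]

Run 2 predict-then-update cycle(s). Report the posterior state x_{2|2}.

x_post = [2.4440, -1.2704]

step 1: x^-=[2.8020, -1.3200]  P^-=[0.9962 0.1595; 0.1595 0.8100]  H_jac=[0.9046 -0.4262]  S=[1.1694]  K=[0.7125; -0.1718]  nu=[-0.3874]  x^+=[2.5260, -1.2535]  P^+=[0.4025 0.3027; 0.3027 0.7755]
step 2: x^-=[2.3380, -1.2535]  P^-=[0.6807 0.4060; 0.4060 0.8955]  H_jac=[0.8813 -0.4725]  S=[0.7206]  K=[0.5664; -0.0907]  nu=[0.1872]  x^+=[2.4440, -1.2704]  P^+=[0.4496 0.4430; 0.4430 0.8896]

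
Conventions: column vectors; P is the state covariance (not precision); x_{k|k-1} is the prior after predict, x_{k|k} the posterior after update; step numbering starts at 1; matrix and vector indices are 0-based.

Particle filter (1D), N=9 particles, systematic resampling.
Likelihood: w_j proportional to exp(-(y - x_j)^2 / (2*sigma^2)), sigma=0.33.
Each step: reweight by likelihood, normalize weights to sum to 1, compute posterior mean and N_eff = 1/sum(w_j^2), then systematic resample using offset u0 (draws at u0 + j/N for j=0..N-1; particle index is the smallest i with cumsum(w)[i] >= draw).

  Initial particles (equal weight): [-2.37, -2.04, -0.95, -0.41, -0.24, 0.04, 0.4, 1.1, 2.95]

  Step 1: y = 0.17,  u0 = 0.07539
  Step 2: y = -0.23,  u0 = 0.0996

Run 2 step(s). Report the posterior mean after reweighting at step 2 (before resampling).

step 1: w=[0.0000, 0.0000, 0.0013, 0.0887, 0.1920, 0.3844, 0.3258, 0.0078, 0.0000]  mean=0.0707  Neff=3.3478  idx=[3, 4, 5, 5, 5, 5, 6, 6, 6]
step 2: w=[0.1655, 0.1919, 0.1374, 0.1374, 0.1374, 0.1374, 0.0310, 0.0310, 0.0310]  mean=-0.0547  Neff=7.0132  idx=[0, 1, 1, 2, 3, 4, 4, 5, 8]

post_mean = -0.0547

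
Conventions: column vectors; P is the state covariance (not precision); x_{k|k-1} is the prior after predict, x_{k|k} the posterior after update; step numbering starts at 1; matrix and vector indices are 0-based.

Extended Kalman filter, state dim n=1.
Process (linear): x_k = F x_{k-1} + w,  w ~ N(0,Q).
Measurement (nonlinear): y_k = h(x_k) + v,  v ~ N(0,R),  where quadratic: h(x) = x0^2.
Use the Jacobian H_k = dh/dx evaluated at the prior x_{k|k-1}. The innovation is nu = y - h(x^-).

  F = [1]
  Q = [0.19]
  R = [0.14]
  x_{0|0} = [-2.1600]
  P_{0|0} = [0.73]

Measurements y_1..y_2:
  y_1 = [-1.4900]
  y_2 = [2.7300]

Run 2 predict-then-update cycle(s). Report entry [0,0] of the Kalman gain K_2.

step 1: x^-=[-2.1600]  P^-=[0.9200]  H_jac=[-4.3200]  S=[17.3094]  K=[-0.2296]  nu=[-6.1556]  x^+=[-0.7466]  P^+=[0.0074]
step 2: x^-=[-0.7466]  P^-=[0.1974]  H_jac=[-1.4932]  S=[0.5802]  K=[-0.5081]  nu=[2.1726]  x^+=[-1.8505]  P^+=[0.0476]

K[0,0] = -0.5081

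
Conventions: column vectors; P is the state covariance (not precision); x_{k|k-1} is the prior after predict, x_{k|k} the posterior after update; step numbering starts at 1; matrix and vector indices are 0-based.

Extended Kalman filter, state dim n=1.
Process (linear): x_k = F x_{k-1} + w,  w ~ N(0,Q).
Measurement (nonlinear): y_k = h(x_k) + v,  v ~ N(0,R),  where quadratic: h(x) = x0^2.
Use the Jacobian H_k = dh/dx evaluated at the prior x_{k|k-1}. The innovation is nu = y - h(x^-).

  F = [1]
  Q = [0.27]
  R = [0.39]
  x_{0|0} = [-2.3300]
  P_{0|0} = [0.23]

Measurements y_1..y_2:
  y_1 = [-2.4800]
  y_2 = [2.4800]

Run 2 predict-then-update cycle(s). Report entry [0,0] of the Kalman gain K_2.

step 1: x^-=[-2.3300]  P^-=[0.5000]  H_jac=[-4.6600]  S=[11.2478]  K=[-0.2072]  nu=[-7.9089]  x^+=[-0.6917]  P^+=[0.0173]
step 2: x^-=[-0.6917]  P^-=[0.2873]  H_jac=[-1.3833]  S=[0.9398]  K=[-0.4229]  nu=[2.0016]  x^+=[-1.5382]  P^+=[0.1192]

K[0,0] = -0.4229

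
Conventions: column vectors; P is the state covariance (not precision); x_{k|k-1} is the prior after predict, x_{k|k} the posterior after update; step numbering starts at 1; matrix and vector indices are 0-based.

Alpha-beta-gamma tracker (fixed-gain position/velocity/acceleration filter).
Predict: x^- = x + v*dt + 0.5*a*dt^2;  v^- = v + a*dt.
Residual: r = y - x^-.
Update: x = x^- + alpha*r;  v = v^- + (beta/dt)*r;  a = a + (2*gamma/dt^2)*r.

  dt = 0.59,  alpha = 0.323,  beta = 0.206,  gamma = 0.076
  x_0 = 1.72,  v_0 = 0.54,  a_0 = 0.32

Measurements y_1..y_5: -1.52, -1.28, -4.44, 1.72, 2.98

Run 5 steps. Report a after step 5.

a_post = 3.4596

step 1: x_pred=2.0943  r=-3.6143  x^+=0.9269  v^+=-0.5331  a^+=-1.2582
step 2: x_pred=0.3933  r=-1.6733  x^+=-0.1472  v^+=-1.8597  a^+=-1.9889
step 3: x_pred=-1.5906  r=-2.8494  x^+=-2.5109  v^+=-4.0281  a^+=-3.2331
step 4: x_pred=-5.4502  r=7.1702  x^+=-3.1342  v^+=-3.4321  a^+=-0.1022
step 5: x_pred=-5.1769  r=8.1569  x^+=-2.5423  v^+=-0.6444  a^+=3.4596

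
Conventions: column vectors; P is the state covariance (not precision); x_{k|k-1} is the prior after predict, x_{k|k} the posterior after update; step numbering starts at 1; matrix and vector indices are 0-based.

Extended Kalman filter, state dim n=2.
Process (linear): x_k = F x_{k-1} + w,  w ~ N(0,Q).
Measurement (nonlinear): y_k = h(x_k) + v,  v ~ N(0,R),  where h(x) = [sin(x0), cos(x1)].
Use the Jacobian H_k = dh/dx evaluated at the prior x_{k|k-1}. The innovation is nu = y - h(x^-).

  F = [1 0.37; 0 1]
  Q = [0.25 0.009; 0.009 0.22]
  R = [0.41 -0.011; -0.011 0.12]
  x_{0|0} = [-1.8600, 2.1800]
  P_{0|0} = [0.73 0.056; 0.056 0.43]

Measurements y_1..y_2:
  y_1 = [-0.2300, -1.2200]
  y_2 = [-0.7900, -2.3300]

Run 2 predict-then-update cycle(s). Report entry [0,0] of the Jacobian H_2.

step 1: x^-=[-1.0534, 2.1800]  P^-=[1.0803 0.2241; 0.2241 0.6500]  H_jac=[0.4946 0.0000; 0.0000 -0.8201]  S=[0.6743 -0.1019; -0.1019 0.5572]  K=[0.7637 -0.1902; 0.0204 -0.9530]  nu=[0.6391, -0.6478]  x^+=[-0.4421, 2.8104]  P^+=[0.6373 0.0381; 0.0381 0.1397]
step 2: x^-=[0.5977, 2.8104]  P^-=[0.9346 0.0988; 0.0988 0.3597]  H_jac=[0.8266 0.0000; 0.0000 -0.3252]  S=[1.0486 -0.0376; -0.0376 0.1580]  K=[0.7357 -0.0284; 0.0518 -0.7279]  nu=[-1.3528, -1.3844]  x^+=[-0.3582, 3.7480]  P^+=[0.3653 0.0354; 0.0354 0.2703]

H_jac[0,0] = 0.8266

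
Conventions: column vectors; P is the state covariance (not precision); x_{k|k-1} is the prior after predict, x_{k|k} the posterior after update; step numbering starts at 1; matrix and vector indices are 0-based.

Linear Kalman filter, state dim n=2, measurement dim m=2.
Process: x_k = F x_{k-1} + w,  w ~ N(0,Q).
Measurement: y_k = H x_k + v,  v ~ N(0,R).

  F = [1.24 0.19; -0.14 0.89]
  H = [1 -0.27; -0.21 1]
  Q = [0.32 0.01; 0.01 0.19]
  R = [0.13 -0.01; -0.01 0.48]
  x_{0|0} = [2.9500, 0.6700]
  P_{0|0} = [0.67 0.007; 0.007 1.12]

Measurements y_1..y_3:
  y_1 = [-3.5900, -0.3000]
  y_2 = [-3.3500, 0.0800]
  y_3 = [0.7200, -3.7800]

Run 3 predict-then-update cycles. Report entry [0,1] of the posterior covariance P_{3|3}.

P_post[0,1] = 0.0665

step 1: x^-=[3.7853, 0.1833]  P^-=[1.3939 0.0906; 0.0906 1.0885]  S=[1.5543 -0.5009; -0.5009 1.5920]  K=[0.9349 0.1672; 0.0954 0.7018]  nu=[-7.3258, 0.3116]  x^+=[-3.0117, -0.2967]  P^+=[0.1474 0.1019; 0.1019 0.3573]
step 2: x^-=[-3.7909, 0.1576]  P^-=[0.6075 0.1545; 0.1545 0.4505]  S=[0.6869 -0.0959; -0.0959 0.8924]  K=[0.8405 0.1206; 0.1150 0.4808]  nu=[0.4834, -0.8737]  x^+=[-3.4899, -0.2069]  P^+=[0.1287 0.0765; 0.0765 0.2457]
step 3: x^-=[-4.3668, 0.3044]  P^-=[0.5628 0.1116; 0.1116 0.3681]  S=[0.6594 -0.1097; -0.1097 0.8260]  K=[0.8247 0.1015; 0.0899 0.4292]  nu=[5.1690, -5.0015]  x^+=[-0.6114, -1.3775]  P^+=[0.1242 0.0665; 0.0665 0.2191]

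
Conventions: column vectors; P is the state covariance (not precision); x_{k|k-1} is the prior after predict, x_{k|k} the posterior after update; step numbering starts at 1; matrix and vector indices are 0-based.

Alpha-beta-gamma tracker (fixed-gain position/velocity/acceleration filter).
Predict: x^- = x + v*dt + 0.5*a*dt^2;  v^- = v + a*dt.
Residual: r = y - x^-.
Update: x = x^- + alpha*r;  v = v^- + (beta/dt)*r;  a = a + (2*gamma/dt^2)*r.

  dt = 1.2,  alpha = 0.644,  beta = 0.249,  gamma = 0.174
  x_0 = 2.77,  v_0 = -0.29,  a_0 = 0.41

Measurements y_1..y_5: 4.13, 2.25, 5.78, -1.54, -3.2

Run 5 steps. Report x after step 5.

step 1: x_pred=2.7172  r=1.4128  x^+=3.6270  v^+=0.4952  a^+=0.7514
step 2: x_pred=4.7623  r=-2.5123  x^+=3.1444  v^+=0.8756  a^+=0.1443
step 3: x_pred=4.2989  r=1.4811  x^+=5.2527  v^+=1.3561  a^+=0.5022
step 4: x_pred=7.2416  r=-8.7816  x^+=1.5863  v^+=0.1365  a^+=-1.6200
step 5: x_pred=0.5837  r=-3.7837  x^+=-1.8530  v^+=-2.5926  a^+=-2.5344

x_post = -1.8530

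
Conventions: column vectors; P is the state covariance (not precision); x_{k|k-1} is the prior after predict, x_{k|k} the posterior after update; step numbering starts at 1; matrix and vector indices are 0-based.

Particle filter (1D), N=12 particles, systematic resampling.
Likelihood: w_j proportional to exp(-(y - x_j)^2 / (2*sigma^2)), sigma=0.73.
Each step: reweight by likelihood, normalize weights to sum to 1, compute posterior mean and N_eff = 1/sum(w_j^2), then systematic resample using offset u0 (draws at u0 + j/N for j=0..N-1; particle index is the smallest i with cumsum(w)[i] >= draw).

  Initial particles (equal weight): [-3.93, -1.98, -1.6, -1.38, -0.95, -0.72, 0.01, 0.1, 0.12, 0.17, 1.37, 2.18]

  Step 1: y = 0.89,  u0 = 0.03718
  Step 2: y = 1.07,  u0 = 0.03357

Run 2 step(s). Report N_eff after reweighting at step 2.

N_eff = 9.4996

step 1: w=[0.0000, 0.0001, 0.0009, 0.0023, 0.0123, 0.0260, 0.1429, 0.1645, 0.1694, 0.1816, 0.2380, 0.0620]  mean=0.4950  Neff=5.8663  idx=[5, 6, 7, 7, 8, 8, 9, 9, 10, 10, 10, 11]
step 2: w=[0.0081, 0.0572, 0.0679, 0.0679, 0.0704, 0.0704, 0.0768, 0.0768, 0.1509, 0.1509, 0.1509, 0.0517]  mean=0.7842  Neff=9.4996  idx=[1, 2, 3, 5, 6, 7, 8, 8, 9, 9, 10, 11]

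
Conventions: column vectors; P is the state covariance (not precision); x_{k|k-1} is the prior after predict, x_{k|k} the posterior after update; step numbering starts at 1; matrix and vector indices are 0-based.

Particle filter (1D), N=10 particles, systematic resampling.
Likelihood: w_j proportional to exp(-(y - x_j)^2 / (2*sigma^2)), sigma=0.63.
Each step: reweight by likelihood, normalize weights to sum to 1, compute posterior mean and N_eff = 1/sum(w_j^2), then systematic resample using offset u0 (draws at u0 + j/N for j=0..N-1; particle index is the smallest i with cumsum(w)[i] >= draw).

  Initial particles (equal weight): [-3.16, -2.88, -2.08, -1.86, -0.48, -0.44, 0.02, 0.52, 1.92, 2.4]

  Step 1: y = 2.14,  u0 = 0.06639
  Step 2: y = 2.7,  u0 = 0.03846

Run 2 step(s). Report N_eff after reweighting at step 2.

N_eff = 9.0952

step 1: w=[0.0000, 0.0000, 0.0000, 0.0000, 0.0001, 0.0001, 0.0018, 0.0193, 0.4952, 0.4834]  mean=2.1210  Neff=2.0862  idx=[8, 8, 8, 8, 8, 9, 9, 9, 9, 9]
step 2: w=[0.0685, 0.0685, 0.0685, 0.0685, 0.0685, 0.1315, 0.1315, 0.1315, 0.1315, 0.1315]  mean=2.2357  Neff=9.0952  idx=[0, 2, 3, 4, 5, 6, 7, 8, 8, 9]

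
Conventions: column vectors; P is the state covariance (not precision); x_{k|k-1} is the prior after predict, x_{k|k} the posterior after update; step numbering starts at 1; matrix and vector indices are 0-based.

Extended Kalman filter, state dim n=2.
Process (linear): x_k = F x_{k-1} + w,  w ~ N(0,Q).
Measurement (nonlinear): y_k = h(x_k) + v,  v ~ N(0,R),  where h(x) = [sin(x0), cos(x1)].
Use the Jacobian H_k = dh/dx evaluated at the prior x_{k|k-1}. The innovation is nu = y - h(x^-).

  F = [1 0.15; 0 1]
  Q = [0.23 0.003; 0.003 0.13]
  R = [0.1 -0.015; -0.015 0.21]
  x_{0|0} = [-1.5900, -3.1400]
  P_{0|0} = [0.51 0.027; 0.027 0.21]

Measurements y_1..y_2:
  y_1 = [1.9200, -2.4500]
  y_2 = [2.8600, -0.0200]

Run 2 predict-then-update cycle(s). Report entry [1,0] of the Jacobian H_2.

H_jac[1,0] = 0.0000

step 1: x^-=[-2.0610, -3.1400]  P^-=[0.7528 0.0615; 0.0615 0.3400]  H_jac=[-0.4708 0.0000; 0.0000 0.0016]  S=[0.2669 -0.0150; -0.0150 0.2100]  K=[-1.3335 -0.0951; -0.1088 -0.0052]  nu=[2.8022, -1.4500]  x^+=[-5.6599, -3.4373]  P^+=[0.2802 0.0229; 0.0229 0.3369]
step 2: x^-=[-6.1755, -3.4373]  P^-=[0.5247 0.0765; 0.0765 0.4669]  H_jac=[0.9942 0.0000; 0.0000 -0.2914]  S=[0.6186 -0.0372; -0.0372 0.2496]  K=[0.8454 0.0366; 0.0910 -0.5314]  nu=[2.7525, 0.9366]  x^+=[-3.8142, -3.6846]  P^+=[0.0845 0.0172; 0.0172 0.3876]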